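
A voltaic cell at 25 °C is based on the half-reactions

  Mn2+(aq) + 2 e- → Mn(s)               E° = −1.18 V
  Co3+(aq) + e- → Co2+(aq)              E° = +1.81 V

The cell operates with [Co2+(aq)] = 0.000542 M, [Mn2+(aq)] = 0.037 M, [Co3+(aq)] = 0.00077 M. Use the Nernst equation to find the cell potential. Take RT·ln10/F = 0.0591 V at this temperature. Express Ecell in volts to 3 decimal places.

The Co³⁺/Co²⁺ couple has the more positive E°, so it is the cathode; Mn²⁺/Mn is the anode.
E°cell = +1.81 − (−1.18) = +2.99 V, with n = 2 electrons transferred.
For the overall reaction 2 Co3+(aq) + Mn(s) → 2 Co2+(aq) + Mn2+(aq), Q = ([Co2+(aq)]^2·[Mn2+(aq)]) / [Co3+(aq)]^2 = 0.0183, giving log Q = −1.737.
Applying E = E° − (RT ln10/nF)·log Q gives +2.99 − (0.0591/2)(−1.737) = +3.041 V.

+3.041 V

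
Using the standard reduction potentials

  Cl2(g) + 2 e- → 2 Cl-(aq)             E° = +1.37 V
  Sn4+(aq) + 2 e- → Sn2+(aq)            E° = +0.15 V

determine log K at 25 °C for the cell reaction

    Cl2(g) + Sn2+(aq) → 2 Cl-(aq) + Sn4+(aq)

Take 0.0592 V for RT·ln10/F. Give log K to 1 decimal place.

log K = 41.2

The Cl₂/Cl⁻ couple is reduced (cathode); E°cell = +1.37 − (+0.15) = +1.22 V with n = 2.
At equilibrium E = 0, so log K = nE°cell / 0.0592 = (2)(+1.22) / 0.0592 = 41.2.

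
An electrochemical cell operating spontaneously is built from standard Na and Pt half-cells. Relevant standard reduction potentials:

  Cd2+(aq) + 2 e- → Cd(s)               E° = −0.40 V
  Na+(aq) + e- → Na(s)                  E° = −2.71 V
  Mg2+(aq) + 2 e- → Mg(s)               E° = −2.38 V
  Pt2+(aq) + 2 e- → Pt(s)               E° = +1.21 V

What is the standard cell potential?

Of the two couples in this cell, the one with the more positive reduction potential is reduced at the cathode: here that is Pt²⁺/Pt (+1.21 V); Na⁺/Na (−2.71 V) is the anode.
E°cell = E°(cathode) − E°(anode) = +1.21 − (−2.71) = +3.92 V.

+3.92 V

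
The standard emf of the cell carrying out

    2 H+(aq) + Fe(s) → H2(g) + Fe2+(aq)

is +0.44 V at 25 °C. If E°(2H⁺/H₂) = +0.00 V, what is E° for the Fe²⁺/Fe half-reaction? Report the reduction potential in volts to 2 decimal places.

In the reaction as written the 2H⁺/H₂ couple is reduced (cathode) and Fe²⁺/Fe is oxidized (anode), so E°cell = E°(2H⁺/H₂) − E°(Fe²⁺/Fe).
E°(Fe²⁺/Fe) = E°(cathode) − E°cell = +0.00 − (+0.44) = −0.44 V.

−0.44 V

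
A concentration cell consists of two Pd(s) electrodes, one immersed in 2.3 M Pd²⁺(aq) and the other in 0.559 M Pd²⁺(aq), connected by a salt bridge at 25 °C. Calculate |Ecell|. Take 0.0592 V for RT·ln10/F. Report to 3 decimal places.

0.018 V

For a concentration cell E°cell = 0, since both electrodes use the same couple.
The compartment with the higher Pd²⁺(aq) concentration (2.3 M) acts as the cathode; ions are reduced there and produced at the dilute (0.559 M) anode.
With n = 2, Ecell = −(0.0592/2)·log([dilute]/[conc]) = −(0.0592/2)·log(0.559/2.3) = +0.018 V.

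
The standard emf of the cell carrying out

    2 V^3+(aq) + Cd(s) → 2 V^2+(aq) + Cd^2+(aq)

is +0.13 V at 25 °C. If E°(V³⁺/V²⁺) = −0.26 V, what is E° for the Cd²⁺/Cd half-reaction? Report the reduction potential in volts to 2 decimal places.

In the reaction as written the V³⁺/V²⁺ couple is reduced (cathode) and Cd²⁺/Cd is oxidized (anode), so E°cell = E°(V³⁺/V²⁺) − E°(Cd²⁺/Cd).
E°(Cd²⁺/Cd) = E°(cathode) − E°cell = −0.26 − (+0.13) = −0.39 V.

−0.39 V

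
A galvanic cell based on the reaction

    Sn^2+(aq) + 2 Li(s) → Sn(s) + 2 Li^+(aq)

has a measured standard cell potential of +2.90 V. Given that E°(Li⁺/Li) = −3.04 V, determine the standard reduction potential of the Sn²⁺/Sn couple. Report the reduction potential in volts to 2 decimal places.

In the reaction as written the Sn²⁺/Sn couple is reduced (cathode) and Li⁺/Li is oxidized (anode), so E°cell = E°(Sn²⁺/Sn) − E°(Li⁺/Li).
E°(Sn²⁺/Sn) = E°cell + E°(anode) = +2.90 + (−3.04) = −0.14 V.

−0.14 V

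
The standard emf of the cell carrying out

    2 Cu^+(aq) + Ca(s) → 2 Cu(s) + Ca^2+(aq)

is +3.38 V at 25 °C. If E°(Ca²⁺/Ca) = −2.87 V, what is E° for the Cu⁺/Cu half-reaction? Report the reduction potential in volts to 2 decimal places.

In the reaction as written the Cu⁺/Cu couple is reduced (cathode) and Ca²⁺/Ca is oxidized (anode), so E°cell = E°(Cu⁺/Cu) − E°(Ca²⁺/Ca).
E°(Cu⁺/Cu) = E°cell + E°(anode) = +3.38 + (−2.87) = +0.51 V.

+0.51 V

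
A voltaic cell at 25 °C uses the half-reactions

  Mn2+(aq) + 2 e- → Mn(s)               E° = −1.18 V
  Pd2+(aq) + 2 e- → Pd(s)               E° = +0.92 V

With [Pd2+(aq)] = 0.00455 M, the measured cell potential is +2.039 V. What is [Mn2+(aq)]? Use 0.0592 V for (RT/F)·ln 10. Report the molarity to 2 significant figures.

Pd²⁺/Pd is the cathode (higher E°); E°cell = +0.92 − (−1.18) = +2.10 V with n = 2.
Since E = E° − (0.0592/n)·log Q, log Q = n(E° − E)/0.0592 = 2.061.
The balanced reaction is Pd2+(aq) + Mn(s) → Pd(s) + Mn2+(aq), so Q = [Mn2+(aq)] / [Pd2+(aq)].
Isolating [Mn2+(aq)] in Q = 10^{2.061} yields log [Mn2+(aq)] = −0.281, i.e. 0.52 M.

0.52 M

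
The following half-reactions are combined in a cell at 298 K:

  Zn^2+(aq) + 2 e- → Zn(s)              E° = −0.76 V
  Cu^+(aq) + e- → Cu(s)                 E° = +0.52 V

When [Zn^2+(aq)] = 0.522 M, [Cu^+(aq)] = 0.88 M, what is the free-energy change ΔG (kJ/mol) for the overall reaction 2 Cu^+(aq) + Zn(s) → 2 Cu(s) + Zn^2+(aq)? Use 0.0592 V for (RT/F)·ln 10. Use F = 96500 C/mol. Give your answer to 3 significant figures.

−248 kJ/mol

With Cu⁺/Cu reduced at the cathode, E°cell = +0.52 − (−0.76) = +1.28 V and n = 2.
The reaction quotient is [Zn^2+(aq)] / [Cu^+(aq)]^2 = 0.674; by Nernst, E = +1.28 − (0.0592/2)(−0.171) = +1.2851 V.
Finally ΔG = −nFE = −(2)(96500 C/mol)(+1.2851 V) = −248 kJ/mol.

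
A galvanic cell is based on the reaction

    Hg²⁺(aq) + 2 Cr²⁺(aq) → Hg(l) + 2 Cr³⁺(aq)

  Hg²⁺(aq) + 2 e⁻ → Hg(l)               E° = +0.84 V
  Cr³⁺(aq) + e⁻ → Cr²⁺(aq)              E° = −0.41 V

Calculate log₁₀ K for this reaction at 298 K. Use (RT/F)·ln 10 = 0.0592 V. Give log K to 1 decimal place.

The Hg²⁺/Hg couple is reduced (cathode); E°cell = +0.84 − (−0.41) = +1.25 V with n = 2.
At equilibrium E = 0, so log K = nE°cell / 0.0592 = (2)(+1.25) / 0.0592 = 42.2.

log K = 42.2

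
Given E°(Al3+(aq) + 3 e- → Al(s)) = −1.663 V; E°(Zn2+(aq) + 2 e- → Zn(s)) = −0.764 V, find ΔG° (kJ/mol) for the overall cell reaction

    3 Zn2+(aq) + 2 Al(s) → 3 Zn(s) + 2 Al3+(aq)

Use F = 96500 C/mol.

−521 kJ/mol

In the reaction as written Zn2+(aq) is reduced, so the Zn²⁺/Zn couple is the cathode and Al³⁺/Al is the anode.
E°cell = −0.764 − (−1.663) = +0.899 V; balancing electrons gives n = 6.
ΔG° = −nFE°cell = −(6)(96500)(+0.899) J/mol = −521 kJ/mol.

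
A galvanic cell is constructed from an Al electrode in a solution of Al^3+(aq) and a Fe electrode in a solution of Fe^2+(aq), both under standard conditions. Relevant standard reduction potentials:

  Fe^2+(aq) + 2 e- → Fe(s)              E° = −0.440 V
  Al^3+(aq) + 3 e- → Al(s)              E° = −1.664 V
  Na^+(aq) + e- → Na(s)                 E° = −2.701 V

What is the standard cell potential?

The Fe²⁺/Fe couple has the higher E°, so Fe ion is reduced (cathode) and Al is oxidized (anode).
E°cell = E°(cathode) − E°(anode) = −0.440 − (−1.664) = +1.224 V.

+1.224 V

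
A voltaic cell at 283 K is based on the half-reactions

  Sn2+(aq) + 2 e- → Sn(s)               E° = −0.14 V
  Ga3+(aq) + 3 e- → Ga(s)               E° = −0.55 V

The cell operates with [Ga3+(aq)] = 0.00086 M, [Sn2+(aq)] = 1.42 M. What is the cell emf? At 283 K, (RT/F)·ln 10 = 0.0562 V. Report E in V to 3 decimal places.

+0.472 V

The Sn²⁺/Sn couple has the more positive E°, so it is the cathode; Ga³⁺/Ga is the anode.
E°cell = E°cat − E°an = −0.14 − (−0.55) = +0.41 V; n = 6.
Balancing gives 3 Sn2+(aq) + 2 Ga(s) → 3 Sn(s) + 2 Ga3+(aq); hence Q = [Ga3+(aq)]^2 / [Sn2+(aq)]^3 = 2.58×10^−7 (log Q = −6.588).
E = E° − (0.0562/n)·log Q = +0.41 − (0.0562/6)(−6.588) = +0.472 V.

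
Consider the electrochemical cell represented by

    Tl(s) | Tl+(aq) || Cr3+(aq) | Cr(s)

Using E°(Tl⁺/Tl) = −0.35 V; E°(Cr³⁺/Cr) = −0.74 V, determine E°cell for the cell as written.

By convention the left-hand electrode in cell notation is the anode (oxidation) and the right-hand electrode is the cathode (reduction).
E°cell = E°(right) − E°(left) = −0.74 − (−0.35) = −0.39 V.
The negative sign shows that, as written, the cell would require an external voltage to drive the reaction.

−0.39 V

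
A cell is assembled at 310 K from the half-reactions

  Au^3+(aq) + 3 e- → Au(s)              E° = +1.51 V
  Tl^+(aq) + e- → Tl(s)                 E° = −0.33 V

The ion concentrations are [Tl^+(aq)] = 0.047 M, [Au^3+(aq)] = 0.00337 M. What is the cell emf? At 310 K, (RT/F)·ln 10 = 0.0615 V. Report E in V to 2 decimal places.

+1.87 V

The Au³⁺/Au couple has the more positive E°, so it is the cathode; Tl⁺/Tl is the anode.
E°cell = +1.51 − (−0.33) = +1.84 V, with n = 3 electrons transferred.
For the overall reaction Au^3+(aq) + 3 Tl(s) → Au(s) + 3 Tl^+(aq), Q = [Tl^+(aq)]^3 / [Au^3+(aq)] = 0.0308, giving log Q = −1.511.
E = E° − (0.0615/n)·log Q = +1.84 − (0.0615/3)(−1.511) = +1.87 V.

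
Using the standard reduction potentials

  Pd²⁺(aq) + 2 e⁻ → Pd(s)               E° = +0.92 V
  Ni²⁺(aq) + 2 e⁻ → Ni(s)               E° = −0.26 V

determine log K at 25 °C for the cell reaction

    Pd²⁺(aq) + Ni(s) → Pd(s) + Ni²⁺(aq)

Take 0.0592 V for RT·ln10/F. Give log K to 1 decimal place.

log K = 39.9

The Pd²⁺/Pd couple is reduced (cathode); E°cell = +0.92 − (−0.26) = +1.18 V with n = 2.
At equilibrium E = 0, so log K = nE°cell / 0.0592 = (2)(+1.18) / 0.0592 = 39.9.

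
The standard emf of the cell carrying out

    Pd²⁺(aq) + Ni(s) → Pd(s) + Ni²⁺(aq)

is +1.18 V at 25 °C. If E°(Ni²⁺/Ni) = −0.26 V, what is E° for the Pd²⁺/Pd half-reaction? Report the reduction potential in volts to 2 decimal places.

In the reaction as written the Pd²⁺/Pd couple is reduced (cathode) and Ni²⁺/Ni is oxidized (anode), so E°cell = E°(Pd²⁺/Pd) − E°(Ni²⁺/Ni).
E°(Pd²⁺/Pd) = E°cell + E°(anode) = +1.18 + (−0.26) = +0.92 V.

+0.92 V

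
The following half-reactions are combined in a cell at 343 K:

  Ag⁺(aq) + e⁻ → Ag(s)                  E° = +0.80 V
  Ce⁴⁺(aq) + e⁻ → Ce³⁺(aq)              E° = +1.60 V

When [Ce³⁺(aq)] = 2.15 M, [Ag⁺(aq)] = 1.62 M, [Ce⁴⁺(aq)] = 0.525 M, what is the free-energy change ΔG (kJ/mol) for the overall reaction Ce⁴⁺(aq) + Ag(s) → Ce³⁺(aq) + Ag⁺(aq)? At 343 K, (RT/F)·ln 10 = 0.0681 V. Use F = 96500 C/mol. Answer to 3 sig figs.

The standard cell potential is +1.60 − (+0.80) = +0.80 V, with n = 1 electron in the balanced equation.
The reaction quotient is ([Ce³⁺(aq)]·[Ag⁺(aq)]) / [Ce⁴⁺(aq)] = 6.63; by Nernst, E = +0.80 − (0.0681/1)(0.822) = +0.7440 V.
ΔG = −nFE = −(1)(96500)(+0.7440) J/mol = −71.8 kJ/mol.

−71.8 kJ/mol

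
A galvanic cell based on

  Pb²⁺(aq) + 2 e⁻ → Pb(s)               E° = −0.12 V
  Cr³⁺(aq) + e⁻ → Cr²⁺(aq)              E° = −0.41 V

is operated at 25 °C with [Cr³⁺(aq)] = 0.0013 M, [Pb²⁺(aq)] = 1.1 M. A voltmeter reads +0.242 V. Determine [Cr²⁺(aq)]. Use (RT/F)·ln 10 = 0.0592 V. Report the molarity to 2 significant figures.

0.00019 M

Pb²⁺/Pb is the cathode (higher E°); E°cell = −0.12 − (−0.41) = +0.29 V with n = 2.
Since E = E° − (0.0592/n)·log Q, log Q = n(E° − E)/0.0592 = 1.622.
The balanced reaction is Pb²⁺(aq) + 2 Cr²⁺(aq) → Pb(s) + 2 Cr³⁺(aq), so Q = [Cr³⁺(aq)]^2 / ([Pb²⁺(aq)]·[Cr²⁺(aq)]^2).
Isolating [Cr²⁺(aq)] in Q = 10^{1.622} yields log [Cr²⁺(aq)] = −3.718, i.e. 0.00019 M.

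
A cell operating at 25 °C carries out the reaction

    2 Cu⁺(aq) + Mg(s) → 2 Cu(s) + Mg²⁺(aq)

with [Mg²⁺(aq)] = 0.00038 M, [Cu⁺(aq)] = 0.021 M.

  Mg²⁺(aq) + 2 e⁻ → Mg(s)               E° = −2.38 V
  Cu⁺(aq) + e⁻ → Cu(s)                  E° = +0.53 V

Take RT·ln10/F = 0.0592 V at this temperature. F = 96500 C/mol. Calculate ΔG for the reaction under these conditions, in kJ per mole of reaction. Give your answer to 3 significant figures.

E°cell = +0.53 − (−2.38) = +2.91 V; the balanced reaction transfers n = 2 electrons.
Q = [Mg²⁺(aq)] / [Cu⁺(aq)]^2 = 0.862, so log Q = −0.065 and E = +2.91 − (0.0592/2)(−0.065) = +2.9119 V.
Then ΔG = −nFE = −2 × 96500 × +2.9119 J/mol = −562 kJ/mol.

−562 kJ/mol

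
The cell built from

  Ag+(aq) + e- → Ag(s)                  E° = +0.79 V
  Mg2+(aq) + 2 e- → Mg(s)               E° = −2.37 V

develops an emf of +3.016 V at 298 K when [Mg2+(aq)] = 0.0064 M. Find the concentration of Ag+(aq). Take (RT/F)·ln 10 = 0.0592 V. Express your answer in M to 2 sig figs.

Ag⁺/Ag is the cathode (higher E°); E°cell = +0.79 − (−2.37) = +3.16 V with n = 2.
From the Nernst equation, log Q = n(E° − E)/0.0592 = 2·(+3.16 − (+3.016))/0.0592 = 4.865.
For 2 Ag+(aq) + Mg(s) → 2 Ag(s) + Mg2+(aq), the reaction quotient is Q = [Mg2+(aq)] / [Ag+(aq)]^2.
Isolating [Ag+(aq)] in Q = 10^{4.865} yields log [Ag+(aq)] = −3.529, i.e. 0.00030 M.

0.00030 M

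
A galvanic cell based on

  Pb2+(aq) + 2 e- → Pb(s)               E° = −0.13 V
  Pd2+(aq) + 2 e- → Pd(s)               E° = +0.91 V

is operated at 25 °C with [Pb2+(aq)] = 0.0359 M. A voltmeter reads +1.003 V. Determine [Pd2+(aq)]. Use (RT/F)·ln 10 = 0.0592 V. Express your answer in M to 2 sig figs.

With Pd²⁺/Pd at the cathode and Pb²⁺/Pb at the anode, E°cell = +0.91 − (−0.13) = +1.04 V (n = 2).
Rearranging E = E° − (0.0592/n)·log Q gives log Q = 2(+1.04 − (+1.003))/0.0592 = 1.250.
Balancing electrons gives Pd2+(aq) + Pb(s) → Pd(s) + Pb2+(aq); thus Q = [Pb2+(aq)] / [Pd2+(aq)].
Substituting the known concentrations and solving, log [Pd2+(aq)] = −2.695 and [Pd2+(aq)] = 0.0020 M.

0.0020 M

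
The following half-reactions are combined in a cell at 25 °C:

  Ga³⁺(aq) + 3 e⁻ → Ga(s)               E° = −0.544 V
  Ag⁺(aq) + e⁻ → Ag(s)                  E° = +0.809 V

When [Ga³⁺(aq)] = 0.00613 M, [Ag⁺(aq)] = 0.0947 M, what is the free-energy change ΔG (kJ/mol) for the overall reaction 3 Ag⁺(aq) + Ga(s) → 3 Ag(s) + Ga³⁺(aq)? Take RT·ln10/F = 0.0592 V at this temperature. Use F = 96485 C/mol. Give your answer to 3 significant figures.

The standard cell potential is +0.809 − (−0.544) = +1.353 V, with n = 3 electrons in the balanced equation.
Q = [Ga³⁺(aq)] / [Ag⁺(aq)]^3 = 7.22, so log Q = 0.858 and E = +1.353 − (0.0592/3)(0.858) = +1.3361 V.
Finally ΔG = −nFE = −(3)(96485 C/mol)(+1.3361 V) = −387 kJ/mol.

−387 kJ/mol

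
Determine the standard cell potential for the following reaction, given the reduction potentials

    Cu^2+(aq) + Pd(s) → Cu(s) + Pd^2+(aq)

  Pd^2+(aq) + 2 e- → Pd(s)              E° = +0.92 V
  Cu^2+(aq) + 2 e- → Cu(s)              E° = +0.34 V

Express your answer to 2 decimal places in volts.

In the reaction as written, Cu^2+(aq) is reduced (cathode) and Pd^2+(aq) is produced by oxidation at the anode.
E°cell = E°(cathode) − E°(anode) = +0.34 − (+0.92) = −0.58 V.
The negative E°cell means the reaction is non-spontaneous in the direction written.

−0.58 V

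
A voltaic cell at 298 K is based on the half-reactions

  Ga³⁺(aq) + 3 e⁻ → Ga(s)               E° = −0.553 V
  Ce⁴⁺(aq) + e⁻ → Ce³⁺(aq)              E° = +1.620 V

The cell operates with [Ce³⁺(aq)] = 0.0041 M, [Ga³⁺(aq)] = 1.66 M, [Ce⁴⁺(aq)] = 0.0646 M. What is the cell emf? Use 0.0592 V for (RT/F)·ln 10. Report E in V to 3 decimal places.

+2.240 V

Ce⁴⁺/Ce³⁺ is reduced (cathode, E° = +1.620 V) and Ga³⁺/Ga is oxidized (anode).
E°cell = +1.620 − (−0.553) = +2.173 V, with n = 3 electrons transferred.
For the overall reaction 3 Ce⁴⁺(aq) + Ga(s) → 3 Ce³⁺(aq) + Ga³⁺(aq), Q = ([Ce³⁺(aq)]^3·[Ga³⁺(aq)]) / [Ce⁴⁺(aq)]^3 = 0.000424, giving log Q = −3.372.
By the Nernst equation, E = +2.173 − (0.0592/3)·(−3.372) = +2.240 V.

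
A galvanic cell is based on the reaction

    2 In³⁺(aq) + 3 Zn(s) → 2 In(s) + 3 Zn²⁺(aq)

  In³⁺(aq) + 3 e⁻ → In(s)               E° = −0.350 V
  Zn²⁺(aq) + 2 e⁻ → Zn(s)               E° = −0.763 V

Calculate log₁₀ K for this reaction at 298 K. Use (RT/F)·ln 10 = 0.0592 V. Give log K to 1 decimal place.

log K = 41.9

The In³⁺/In couple is reduced (cathode); E°cell = −0.350 − (−0.763) = +0.413 V with n = 6.
At equilibrium E = 0, so log K = nE°cell / 0.0592 = (6)(+0.413) / 0.0592 = 41.9.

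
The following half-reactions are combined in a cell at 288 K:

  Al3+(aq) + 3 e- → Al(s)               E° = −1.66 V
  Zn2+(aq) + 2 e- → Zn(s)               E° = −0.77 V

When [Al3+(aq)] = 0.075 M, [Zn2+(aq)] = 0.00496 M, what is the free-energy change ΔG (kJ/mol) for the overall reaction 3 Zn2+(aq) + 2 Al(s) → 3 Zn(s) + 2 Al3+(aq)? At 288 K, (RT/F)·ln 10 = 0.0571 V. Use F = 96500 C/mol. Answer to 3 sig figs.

E°cell = −0.77 − (−1.66) = +0.89 V; the balanced reaction transfers n = 6 electrons.
The reaction quotient is [Al3+(aq)]^2 / [Zn2+(aq)]^3 = 4.61×10^4; by Nernst, E = +0.89 − (0.0571/6)(4.664) = +0.8456 V.
Finally ΔG = −nFE = −(6)(96500 C/mol)(+0.8456 V) = −490 kJ/mol.

−490 kJ/mol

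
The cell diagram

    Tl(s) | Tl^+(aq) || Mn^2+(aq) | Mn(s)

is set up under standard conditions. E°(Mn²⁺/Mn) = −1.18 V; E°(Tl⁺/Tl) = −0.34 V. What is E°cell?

−0.84 V

By convention the left-hand electrode in cell notation is the anode (oxidation) and the right-hand electrode is the cathode (reduction).
E°cell = E°(right) − E°(left) = −1.18 − (−0.34) = −0.84 V.
The negative sign shows that, as written, the cell would require an external voltage to drive the reaction.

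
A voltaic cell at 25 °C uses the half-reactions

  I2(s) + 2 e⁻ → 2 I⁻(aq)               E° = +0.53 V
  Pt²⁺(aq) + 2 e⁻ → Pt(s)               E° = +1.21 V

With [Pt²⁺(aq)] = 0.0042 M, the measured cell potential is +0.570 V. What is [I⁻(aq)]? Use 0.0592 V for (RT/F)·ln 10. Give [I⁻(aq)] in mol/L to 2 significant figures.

With Pt²⁺/Pt at the cathode and I₂/I⁻ at the anode, E°cell = +1.21 − (+0.53) = +0.68 V (n = 2).
Since E = E° − (0.0592/n)·log Q, log Q = n(E° − E)/0.0592 = 3.716.
The balanced reaction is Pt²⁺(aq) + 2 I⁻(aq) → Pt(s) + I2(s), so Q = 1 / ([Pt²⁺(aq)]·[I⁻(aq)]^2).
Substituting the known concentrations and solving, log [I⁻(aq)] = −0.670 and [I⁻(aq)] = 0.21 M.

0.21 M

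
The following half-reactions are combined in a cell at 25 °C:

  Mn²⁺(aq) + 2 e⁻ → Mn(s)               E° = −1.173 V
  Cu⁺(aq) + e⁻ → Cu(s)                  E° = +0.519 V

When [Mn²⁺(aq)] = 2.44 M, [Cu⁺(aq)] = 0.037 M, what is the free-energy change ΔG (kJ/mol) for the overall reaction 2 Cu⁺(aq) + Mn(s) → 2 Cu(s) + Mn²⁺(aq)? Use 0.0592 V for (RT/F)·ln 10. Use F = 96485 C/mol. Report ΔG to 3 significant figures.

−308 kJ/mol

With Cu⁺/Cu reduced at the cathode, E°cell = +0.519 − (−1.173) = +1.692 V and n = 2.
Q = [Mn²⁺(aq)] / [Cu⁺(aq)]^2 = 1.78×10^3, so log Q = 3.251 and E = +1.692 − (0.0592/2)(3.251) = +1.5958 V.
Then ΔG = −nFE = −2 × 96485 × +1.5958 J/mol = −308 kJ/mol.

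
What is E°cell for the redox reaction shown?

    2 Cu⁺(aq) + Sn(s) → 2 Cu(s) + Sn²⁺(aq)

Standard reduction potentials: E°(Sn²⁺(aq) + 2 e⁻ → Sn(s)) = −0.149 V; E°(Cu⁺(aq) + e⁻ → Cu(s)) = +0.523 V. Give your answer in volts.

+0.672 V

Cu⁺(aq) gains electrons, so the Cu⁺/Cu couple is the cathode; the Sn²⁺/Sn couple is the anode.
E°cell = E°(cathode) − E°(anode) = +0.523 − (−0.149) = +0.672 V.
The positive value indicates the reaction is spontaneous as written.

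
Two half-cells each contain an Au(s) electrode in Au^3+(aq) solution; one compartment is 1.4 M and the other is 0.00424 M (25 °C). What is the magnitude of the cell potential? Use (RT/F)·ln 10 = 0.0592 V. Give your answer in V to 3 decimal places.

For a concentration cell E°cell = 0, since both electrodes use the same couple.
The compartment with the higher Au^3+(aq) concentration (1.4 M) acts as the cathode; ions are reduced there and produced at the dilute (0.00424 M) anode.
With n = 3, Ecell = −(0.0592/3)·log([dilute]/[conc]) = −(0.0592/3)·log(0.00424/1.4) = +0.050 V.

0.050 V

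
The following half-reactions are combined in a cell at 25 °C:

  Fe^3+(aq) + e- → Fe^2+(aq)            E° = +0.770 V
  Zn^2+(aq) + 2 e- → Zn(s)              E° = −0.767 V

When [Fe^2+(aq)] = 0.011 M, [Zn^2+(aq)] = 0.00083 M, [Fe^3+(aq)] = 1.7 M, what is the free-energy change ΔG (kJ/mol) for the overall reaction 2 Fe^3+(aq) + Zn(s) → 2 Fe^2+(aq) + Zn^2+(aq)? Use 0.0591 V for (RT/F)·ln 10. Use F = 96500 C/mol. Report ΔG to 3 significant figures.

−339 kJ/mol

E°cell = +0.770 − (−0.767) = +1.537 V; the balanced reaction transfers n = 2 electrons.
Q = ([Fe^2+(aq)]^2·[Zn^2+(aq)]) / [Fe^3+(aq)]^2 = 3.48×10^−8, so log Q = −7.459 and E = +1.537 − (0.0591/2)(−7.459) = +1.7574 V.
ΔG = −nFE = −(2)(96500)(+1.7574) J/mol = −339 kJ/mol.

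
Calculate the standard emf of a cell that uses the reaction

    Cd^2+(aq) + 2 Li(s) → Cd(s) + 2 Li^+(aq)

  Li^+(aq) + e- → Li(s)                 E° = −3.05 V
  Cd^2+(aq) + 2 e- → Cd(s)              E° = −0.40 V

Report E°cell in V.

Cd^2+(aq) gains electrons, so the Cd²⁺/Cd couple is the cathode; the Li⁺/Li couple is the anode.
E°cell = E°(cathode) − E°(anode) = −0.40 − (−3.05) = +2.65 V.

+2.65 V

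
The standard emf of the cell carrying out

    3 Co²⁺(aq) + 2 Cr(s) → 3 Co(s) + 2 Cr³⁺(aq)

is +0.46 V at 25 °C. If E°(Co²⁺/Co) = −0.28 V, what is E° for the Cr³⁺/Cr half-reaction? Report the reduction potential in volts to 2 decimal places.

−0.74 V

In the reaction as written the Co²⁺/Co couple is reduced (cathode) and Cr³⁺/Cr is oxidized (anode), so E°cell = E°(Co²⁺/Co) − E°(Cr³⁺/Cr).
E°(Cr³⁺/Cr) = E°(cathode) − E°cell = −0.28 − (+0.46) = −0.74 V.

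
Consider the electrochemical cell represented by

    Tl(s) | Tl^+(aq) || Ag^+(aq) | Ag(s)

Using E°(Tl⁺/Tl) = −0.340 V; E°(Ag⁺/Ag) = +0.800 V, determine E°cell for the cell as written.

By convention the left-hand electrode in cell notation is the anode (oxidation) and the right-hand electrode is the cathode (reduction).
E°cell = E°(right) − E°(left) = +0.800 − (−0.340) = +1.140 V.

+1.140 V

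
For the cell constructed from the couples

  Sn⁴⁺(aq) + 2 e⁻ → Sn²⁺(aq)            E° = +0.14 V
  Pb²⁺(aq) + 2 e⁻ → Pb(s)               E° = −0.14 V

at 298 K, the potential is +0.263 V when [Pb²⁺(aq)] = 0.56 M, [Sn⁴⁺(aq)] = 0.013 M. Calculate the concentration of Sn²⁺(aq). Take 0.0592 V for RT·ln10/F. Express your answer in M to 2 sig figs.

With Sn⁴⁺/Sn²⁺ at the cathode and Pb²⁺/Pb at the anode, E°cell = +0.14 − (−0.14) = +0.28 V (n = 2).
Rearranging E = E° − (0.0592/n)·log Q gives log Q = 2(+0.28 − (+0.263))/0.0592 = 0.574.
The balanced reaction is Sn⁴⁺(aq) + Pb(s) → Sn²⁺(aq) + Pb²⁺(aq), so Q = ([Sn²⁺(aq)]·[Pb²⁺(aq)]) / [Sn⁴⁺(aq)].
Solving for the unknown gives log [Sn²⁺(aq)] = −1.060, so [Sn²⁺(aq)] ≈ 0.087 M.

0.087 M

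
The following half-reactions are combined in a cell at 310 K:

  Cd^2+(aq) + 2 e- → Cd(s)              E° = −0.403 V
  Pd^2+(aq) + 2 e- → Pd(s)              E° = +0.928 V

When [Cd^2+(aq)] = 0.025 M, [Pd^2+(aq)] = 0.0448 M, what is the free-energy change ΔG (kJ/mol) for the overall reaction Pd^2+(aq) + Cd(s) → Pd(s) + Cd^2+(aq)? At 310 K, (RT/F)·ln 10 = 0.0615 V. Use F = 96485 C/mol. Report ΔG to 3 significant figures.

E°cell = +0.928 − (−0.403) = +1.331 V; the balanced reaction transfers n = 2 electrons.
Q = [Cd^2+(aq)] / [Pd^2+(aq)] = 0.558, so log Q = −0.253 and E = +1.331 − (0.0615/2)(−0.253) = +1.3388 V.
ΔG = −nFE = −(2)(96485)(+1.3388) J/mol = −258 kJ/mol.

−258 kJ/mol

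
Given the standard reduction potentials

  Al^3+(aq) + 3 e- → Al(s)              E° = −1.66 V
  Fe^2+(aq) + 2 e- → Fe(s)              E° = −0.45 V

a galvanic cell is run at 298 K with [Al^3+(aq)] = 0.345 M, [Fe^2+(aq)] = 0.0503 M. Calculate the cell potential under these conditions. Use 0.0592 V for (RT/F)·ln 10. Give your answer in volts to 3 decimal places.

Fe²⁺/Fe is reduced (cathode, E° = −0.45 V) and Al³⁺/Al is oxidized (anode).
The standard potential is −0.45 − (−1.66) = +1.21 V and the balanced reaction transfers n = 6 electrons.
For the overall reaction 3 Fe^2+(aq) + 2 Al(s) → 3 Fe(s) + 2 Al^3+(aq), Q = [Al^3+(aq)]^2 / [Fe^2+(aq)]^3 = 935, giving log Q = 2.971.
By the Nernst equation, E = +1.21 − (0.0592/6)·(2.971) = +1.181 V.

+1.181 V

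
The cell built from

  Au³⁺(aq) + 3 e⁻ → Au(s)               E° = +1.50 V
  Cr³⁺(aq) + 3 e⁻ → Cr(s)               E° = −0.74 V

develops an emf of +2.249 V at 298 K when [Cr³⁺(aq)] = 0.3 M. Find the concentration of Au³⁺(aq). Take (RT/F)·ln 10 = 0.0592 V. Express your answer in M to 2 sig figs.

Au³⁺/Au is the cathode (higher E°); E°cell = +1.50 − (−0.74) = +2.24 V with n = 3.
From the Nernst equation, log Q = n(E° − E)/0.0592 = 3·(+2.24 − (+2.249))/0.0592 = −0.456.
Balancing electrons gives Au³⁺(aq) + Cr(s) → Au(s) + Cr³⁺(aq); thus Q = [Cr³⁺(aq)] / [Au³⁺(aq)].
Solving for the unknown gives log [Au³⁺(aq)] = −0.067, so [Au³⁺(aq)] ≈ 0.86 M.

0.86 M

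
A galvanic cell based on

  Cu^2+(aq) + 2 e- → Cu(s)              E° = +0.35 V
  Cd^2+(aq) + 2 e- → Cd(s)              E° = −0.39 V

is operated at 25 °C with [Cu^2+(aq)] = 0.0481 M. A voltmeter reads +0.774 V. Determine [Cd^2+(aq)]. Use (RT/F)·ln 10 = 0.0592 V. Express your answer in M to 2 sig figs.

0.0034 M

With Cu²⁺/Cu at the cathode and Cd²⁺/Cd at the anode, E°cell = +0.35 − (−0.39) = +0.74 V (n = 2).
Rearranging E = E° − (0.0592/n)·log Q gives log Q = 2(+0.74 − (+0.774))/0.0592 = −1.149.
The balanced reaction is Cu^2+(aq) + Cd(s) → Cu(s) + Cd^2+(aq), so Q = [Cd^2+(aq)] / [Cu^2+(aq)].
Substituting the known concentrations and solving, log [Cd^2+(aq)] = −2.467 and [Cd^2+(aq)] = 0.0034 M.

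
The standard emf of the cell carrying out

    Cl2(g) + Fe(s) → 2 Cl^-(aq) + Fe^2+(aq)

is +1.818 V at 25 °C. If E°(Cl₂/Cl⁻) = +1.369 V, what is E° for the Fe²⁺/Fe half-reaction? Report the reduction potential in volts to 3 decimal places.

−0.449 V

In the reaction as written the Cl₂/Cl⁻ couple is reduced (cathode) and Fe²⁺/Fe is oxidized (anode), so E°cell = E°(Cl₂/Cl⁻) − E°(Fe²⁺/Fe).
E°(Fe²⁺/Fe) = E°(cathode) − E°cell = +1.369 − (+1.818) = −0.449 V.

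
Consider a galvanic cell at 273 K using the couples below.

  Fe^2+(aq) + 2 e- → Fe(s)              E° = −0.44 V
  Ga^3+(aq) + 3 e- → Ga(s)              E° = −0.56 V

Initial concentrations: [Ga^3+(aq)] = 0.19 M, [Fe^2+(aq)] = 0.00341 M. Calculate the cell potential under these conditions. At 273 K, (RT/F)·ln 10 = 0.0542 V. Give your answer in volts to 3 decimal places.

+0.066 V

Fe²⁺/Fe is reduced (cathode, E° = −0.44 V) and Ga³⁺/Ga is oxidized (anode).
E°cell = E°cat − E°an = −0.44 − (−0.56) = +0.12 V; n = 6.
For the overall reaction 3 Fe^2+(aq) + 2 Ga(s) → 3 Fe(s) + 2 Ga^3+(aq), Q = [Ga^3+(aq)]^2 / [Fe^2+(aq)]^3 = 9.1×10^5, giving log Q = 5.959.
E = E° − (0.0542/n)·log Q = +0.12 − (0.0542/6)(5.959) = +0.066 V.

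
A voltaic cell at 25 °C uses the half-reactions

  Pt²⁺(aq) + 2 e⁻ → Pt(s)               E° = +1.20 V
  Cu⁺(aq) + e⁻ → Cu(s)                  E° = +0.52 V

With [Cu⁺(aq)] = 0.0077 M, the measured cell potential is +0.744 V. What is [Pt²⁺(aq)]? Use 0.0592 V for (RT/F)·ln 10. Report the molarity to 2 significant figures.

The Pt²⁺/Pt couple has the larger reduction potential, so it is the cathode: E°cell = +1.20 − (+0.52) = +0.68 V and n = 2.
From the Nernst equation, log Q = n(E° − E)/0.0592 = 2·(+0.68 − (+0.744))/0.0592 = −2.162.
For Pt²⁺(aq) + 2 Cu(s) → Pt(s) + 2 Cu⁺(aq), the reaction quotient is Q = [Cu⁺(aq)]^2 / [Pt²⁺(aq)].
Substituting the known concentrations and solving, log [Pt²⁺(aq)] = −2.065 and [Pt²⁺(aq)] = 0.0086 M.

0.0086 M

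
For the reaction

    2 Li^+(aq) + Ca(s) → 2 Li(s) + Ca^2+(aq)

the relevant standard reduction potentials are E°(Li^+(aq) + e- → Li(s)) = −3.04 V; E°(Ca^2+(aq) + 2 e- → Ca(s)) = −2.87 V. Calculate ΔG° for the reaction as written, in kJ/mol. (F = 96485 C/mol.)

In the reaction as written Li^+(aq) is reduced, so the Li⁺/Li couple is the cathode and Ca²⁺/Ca is the anode.
E°cell = −3.04 − (−2.87) = −0.17 V; balancing electrons gives n = 2.
ΔG° = −nFE°cell = −(2)(96485)(−0.17) J/mol = +32.8 kJ/mol.

+32.8 kJ/mol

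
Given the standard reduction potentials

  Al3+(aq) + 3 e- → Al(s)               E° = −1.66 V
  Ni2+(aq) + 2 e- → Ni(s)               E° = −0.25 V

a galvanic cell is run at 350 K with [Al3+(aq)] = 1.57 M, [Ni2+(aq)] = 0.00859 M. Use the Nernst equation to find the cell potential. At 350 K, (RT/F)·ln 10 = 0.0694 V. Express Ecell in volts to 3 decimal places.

+1.334 V

Since E°(Ni²⁺/Ni) > E°(Al³⁺/Al), Ni²⁺/Ni serves as the cathode.
E°cell = −0.25 − (−1.66) = +1.41 V, with n = 6 electrons transferred.
Balancing gives 3 Ni2+(aq) + 2 Al(s) → 3 Ni(s) + 2 Al3+(aq); hence Q = [Al3+(aq)]^2 / [Ni2+(aq)]^3 = 3.89×10^6 (log Q = 6.590).
E = E° − (0.0694/n)·log Q = +1.41 − (0.0694/6)(6.590) = +1.334 V.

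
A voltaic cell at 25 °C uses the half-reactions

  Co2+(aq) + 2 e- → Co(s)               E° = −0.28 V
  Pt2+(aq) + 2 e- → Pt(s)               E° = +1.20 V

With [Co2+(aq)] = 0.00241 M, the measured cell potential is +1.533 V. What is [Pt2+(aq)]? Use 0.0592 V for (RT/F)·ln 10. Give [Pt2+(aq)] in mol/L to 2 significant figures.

0.15 M

With Pt²⁺/Pt at the cathode and Co²⁺/Co at the anode, E°cell = +1.20 − (−0.28) = +1.48 V (n = 2).
Rearranging E = E° − (0.0592/n)·log Q gives log Q = 2(+1.48 − (+1.533))/0.0592 = −1.791.
Balancing electrons gives Pt2+(aq) + Co(s) → Pt(s) + Co2+(aq); thus Q = [Co2+(aq)] / [Pt2+(aq)].
Substituting the known concentrations and solving, log [Pt2+(aq)] = −0.827 and [Pt2+(aq)] = 0.15 M.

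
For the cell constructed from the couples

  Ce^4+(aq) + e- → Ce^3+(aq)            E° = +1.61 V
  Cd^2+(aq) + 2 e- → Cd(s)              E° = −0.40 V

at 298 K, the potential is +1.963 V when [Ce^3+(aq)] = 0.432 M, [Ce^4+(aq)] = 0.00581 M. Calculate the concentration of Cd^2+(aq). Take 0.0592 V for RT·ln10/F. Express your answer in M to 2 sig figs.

The Ce⁴⁺/Ce³⁺ couple has the larger reduction potential, so it is the cathode: E°cell = +1.61 − (−0.40) = +2.01 V and n = 2.
Since E = E° − (0.0592/n)·log Q, log Q = n(E° − E)/0.0592 = 1.588.
The balanced reaction is 2 Ce^4+(aq) + Cd(s) → 2 Ce^3+(aq) + Cd^2+(aq), so Q = ([Ce^3+(aq)]^2·[Cd^2+(aq)]) / [Ce^4+(aq)]^2.
Substituting the known concentrations and solving, log [Cd^2+(aq)] = −2.155 and [Cd^2+(aq)] = 0.0070 M.

0.0070 M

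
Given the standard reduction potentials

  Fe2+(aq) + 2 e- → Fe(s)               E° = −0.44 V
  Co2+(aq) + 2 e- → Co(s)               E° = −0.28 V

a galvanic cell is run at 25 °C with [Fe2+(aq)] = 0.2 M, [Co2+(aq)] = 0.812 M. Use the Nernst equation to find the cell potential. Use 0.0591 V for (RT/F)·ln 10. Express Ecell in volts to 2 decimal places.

Since E°(Co²⁺/Co) > E°(Fe²⁺/Fe), Co²⁺/Co serves as the cathode.
E°cell = −0.28 − (−0.44) = +0.16 V, with n = 2 electrons transferred.
Balancing gives Co2+(aq) + Fe(s) → Co(s) + Fe2+(aq); hence Q = [Fe2+(aq)] / [Co2+(aq)] = 0.246 (log Q = −0.609).
E = E° − (0.0591/n)·log Q = +0.16 − (0.0591/2)(−0.609) = +0.18 V.

+0.18 V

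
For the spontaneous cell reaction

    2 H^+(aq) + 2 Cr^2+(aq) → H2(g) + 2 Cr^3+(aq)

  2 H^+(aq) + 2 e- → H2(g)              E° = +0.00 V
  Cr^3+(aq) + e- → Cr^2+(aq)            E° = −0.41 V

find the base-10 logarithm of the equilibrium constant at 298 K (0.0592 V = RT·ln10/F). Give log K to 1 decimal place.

The 2H⁺/H₂ couple is reduced (cathode); E°cell = +0.00 − (−0.41) = +0.41 V with n = 2.
At equilibrium E = 0, so log K = nE°cell / 0.0592 = (2)(+0.41) / 0.0592 = 13.9.

log K = 13.9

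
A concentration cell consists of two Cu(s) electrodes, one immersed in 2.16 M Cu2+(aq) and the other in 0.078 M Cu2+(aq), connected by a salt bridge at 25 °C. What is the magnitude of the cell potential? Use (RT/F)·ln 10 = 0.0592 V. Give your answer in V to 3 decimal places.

For a concentration cell E°cell = 0, since both electrodes use the same couple.
The compartment with the higher Cu2+(aq) concentration (2.16 M) acts as the cathode; ions are reduced there and produced at the dilute (0.078 M) anode.
With n = 2, Ecell = −(0.0592/2)·log([dilute]/[conc]) = −(0.0592/2)·log(0.078/2.16) = +0.043 V.

0.043 V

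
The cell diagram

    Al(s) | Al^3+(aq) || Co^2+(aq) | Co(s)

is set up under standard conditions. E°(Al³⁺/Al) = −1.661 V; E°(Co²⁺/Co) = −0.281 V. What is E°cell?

By convention the left-hand electrode in cell notation is the anode (oxidation) and the right-hand electrode is the cathode (reduction).
E°cell = E°(right) − E°(left) = −0.281 − (−1.661) = +1.380 V.

+1.380 V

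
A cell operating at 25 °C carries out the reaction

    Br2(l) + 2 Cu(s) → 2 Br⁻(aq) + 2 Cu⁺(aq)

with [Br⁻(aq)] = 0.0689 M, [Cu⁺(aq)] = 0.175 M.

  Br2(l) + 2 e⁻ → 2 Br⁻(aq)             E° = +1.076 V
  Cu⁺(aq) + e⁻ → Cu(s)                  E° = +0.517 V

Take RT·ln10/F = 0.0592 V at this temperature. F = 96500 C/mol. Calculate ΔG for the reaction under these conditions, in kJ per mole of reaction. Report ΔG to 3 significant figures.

−130 kJ/mol

With Br₂/Br⁻ reduced at the cathode, E°cell = +1.076 − (+0.517) = +0.559 V and n = 2.
Q = [Br⁻(aq)]^2·[Cu⁺(aq)]^2 = 0.000145, so log Q = −3.837 and E = +0.559 − (0.0592/2)(−3.837) = +0.6726 V.
Finally ΔG = −nFE = −(2)(96500 C/mol)(+0.6726 V) = −130 kJ/mol.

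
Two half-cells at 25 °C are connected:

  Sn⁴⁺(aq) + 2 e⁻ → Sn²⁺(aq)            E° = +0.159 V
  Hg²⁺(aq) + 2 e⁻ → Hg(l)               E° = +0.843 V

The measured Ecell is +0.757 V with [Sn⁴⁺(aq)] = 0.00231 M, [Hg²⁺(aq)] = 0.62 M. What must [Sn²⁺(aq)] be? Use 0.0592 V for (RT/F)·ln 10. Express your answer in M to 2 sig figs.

1.1 M

Hg²⁺/Hg is the cathode (higher E°); E°cell = +0.843 − (+0.159) = +0.684 V with n = 2.
Rearranging E = E° − (0.0592/n)·log Q gives log Q = 2(+0.684 − (+0.757))/0.0592 = −2.466.
For Hg²⁺(aq) + Sn²⁺(aq) → Hg(l) + Sn⁴⁺(aq), the reaction quotient is Q = [Sn⁴⁺(aq)] / ([Hg²⁺(aq)]·[Sn²⁺(aq)]).
Solving for the unknown gives log [Sn²⁺(aq)] = 0.037, so [Sn²⁺(aq)] ≈ 1.1 M.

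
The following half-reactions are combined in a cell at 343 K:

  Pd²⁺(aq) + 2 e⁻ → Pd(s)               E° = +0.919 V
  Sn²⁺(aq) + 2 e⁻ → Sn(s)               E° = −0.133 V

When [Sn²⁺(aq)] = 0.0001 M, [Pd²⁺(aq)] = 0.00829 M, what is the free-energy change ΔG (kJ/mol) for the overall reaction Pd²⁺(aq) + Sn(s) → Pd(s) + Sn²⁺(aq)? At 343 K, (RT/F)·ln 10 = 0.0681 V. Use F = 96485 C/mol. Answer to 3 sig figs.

−216 kJ/mol

E°cell = +0.919 − (−0.133) = +1.052 V; the balanced reaction transfers n = 2 electrons.
Q = [Sn²⁺(aq)] / [Pd²⁺(aq)] = 0.0121, so log Q = −1.919 and E = +1.052 − (0.0681/2)(−1.919) = +1.1173 V.
Then ΔG = −nFE = −2 × 96485 × +1.1173 J/mol = −216 kJ/mol.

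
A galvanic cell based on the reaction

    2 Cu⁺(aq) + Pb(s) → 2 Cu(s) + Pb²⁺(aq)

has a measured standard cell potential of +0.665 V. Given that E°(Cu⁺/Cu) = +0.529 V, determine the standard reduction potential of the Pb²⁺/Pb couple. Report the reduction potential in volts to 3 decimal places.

−0.136 V

In the reaction as written the Cu⁺/Cu couple is reduced (cathode) and Pb²⁺/Pb is oxidized (anode), so E°cell = E°(Cu⁺/Cu) − E°(Pb²⁺/Pb).
E°(Pb²⁺/Pb) = E°(cathode) − E°cell = +0.529 − (+0.665) = −0.136 V.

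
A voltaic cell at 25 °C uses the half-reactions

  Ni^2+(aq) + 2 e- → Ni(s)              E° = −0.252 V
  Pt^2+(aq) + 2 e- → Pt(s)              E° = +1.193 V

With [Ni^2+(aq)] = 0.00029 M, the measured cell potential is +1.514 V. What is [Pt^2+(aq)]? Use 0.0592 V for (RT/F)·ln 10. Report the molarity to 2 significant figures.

0.062 M

Pt²⁺/Pt is the cathode (higher E°); E°cell = +1.193 − (−0.252) = +1.445 V with n = 2.
From the Nernst equation, log Q = n(E° − E)/0.0592 = 2·(+1.445 − (+1.514))/0.0592 = −2.331.
For Pt^2+(aq) + Ni(s) → Pt(s) + Ni^2+(aq), the reaction quotient is Q = [Ni^2+(aq)] / [Pt^2+(aq)].
Solving for the unknown gives log [Pt^2+(aq)] = −1.207, so [Pt^2+(aq)] ≈ 0.062 M.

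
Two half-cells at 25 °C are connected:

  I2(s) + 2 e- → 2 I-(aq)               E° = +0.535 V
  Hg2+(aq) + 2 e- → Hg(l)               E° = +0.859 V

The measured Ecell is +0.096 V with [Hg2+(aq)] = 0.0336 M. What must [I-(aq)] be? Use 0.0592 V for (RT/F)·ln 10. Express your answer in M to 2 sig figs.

0.00077 M

Hg²⁺/Hg is the cathode (higher E°); E°cell = +0.859 − (+0.535) = +0.324 V with n = 2.
Since E = E° − (0.0592/n)·log Q, log Q = n(E° − E)/0.0592 = 7.703.
For Hg2+(aq) + 2 I-(aq) → Hg(l) + I2(s), the reaction quotient is Q = 1 / ([Hg2+(aq)]·[I-(aq)]^2).
Substituting the known concentrations and solving, log [I-(aq)] = −3.115 and [I-(aq)] = 0.00077 M.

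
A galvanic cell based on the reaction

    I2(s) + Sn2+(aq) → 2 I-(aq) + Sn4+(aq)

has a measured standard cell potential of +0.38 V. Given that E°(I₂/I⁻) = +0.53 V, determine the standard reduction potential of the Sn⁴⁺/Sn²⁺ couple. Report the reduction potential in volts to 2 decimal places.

In the reaction as written the I₂/I⁻ couple is reduced (cathode) and Sn⁴⁺/Sn²⁺ is oxidized (anode), so E°cell = E°(I₂/I⁻) − E°(Sn⁴⁺/Sn²⁺).
E°(Sn⁴⁺/Sn²⁺) = E°(cathode) − E°cell = +0.53 − (+0.38) = +0.15 V.

+0.15 V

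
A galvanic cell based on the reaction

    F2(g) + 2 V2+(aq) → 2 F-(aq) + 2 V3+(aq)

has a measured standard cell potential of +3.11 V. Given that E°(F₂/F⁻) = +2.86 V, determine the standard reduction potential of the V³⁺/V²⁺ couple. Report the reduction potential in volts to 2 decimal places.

−0.25 V

In the reaction as written the F₂/F⁻ couple is reduced (cathode) and V³⁺/V²⁺ is oxidized (anode), so E°cell = E°(F₂/F⁻) − E°(V³⁺/V²⁺).
E°(V³⁺/V²⁺) = E°(cathode) − E°cell = +2.86 − (+3.11) = −0.25 V.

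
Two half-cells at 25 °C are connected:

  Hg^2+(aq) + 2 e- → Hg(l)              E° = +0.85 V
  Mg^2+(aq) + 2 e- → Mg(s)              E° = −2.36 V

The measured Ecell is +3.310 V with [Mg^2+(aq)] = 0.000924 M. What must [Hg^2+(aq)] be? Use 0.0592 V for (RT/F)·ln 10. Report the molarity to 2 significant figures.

2.2 M

With Hg²⁺/Hg at the cathode and Mg²⁺/Mg at the anode, E°cell = +0.85 − (−2.36) = +3.21 V (n = 2).
From the Nernst equation, log Q = n(E° − E)/0.0592 = 2·(+3.21 − (+3.310))/0.0592 = −3.378.
Balancing electrons gives Hg^2+(aq) + Mg(s) → Hg(l) + Mg^2+(aq); thus Q = [Mg^2+(aq)] / [Hg^2+(aq)].
Isolating [Hg^2+(aq)] in Q = 10^{−3.378} yields log [Hg^2+(aq)] = 0.344, i.e. 2.2 M.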